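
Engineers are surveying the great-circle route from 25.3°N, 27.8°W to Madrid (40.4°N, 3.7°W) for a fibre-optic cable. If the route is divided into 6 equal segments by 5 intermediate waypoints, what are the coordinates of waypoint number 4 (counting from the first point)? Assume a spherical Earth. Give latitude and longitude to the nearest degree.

≈ 36°N, 13°W

Convert each endpoint to a unit vector on the sphere (x = cos φ cos λ, y = cos φ sin λ, z = sin φ).
The central angle between the endpoints is δ = arccos(p₁·p₂) ≈ 0.438 rad (25.1°).
Interpolate at f = 4/6 with slerp weights a = sin((1−f)δ)/sin δ ≈ 0.343, b = sin(fδ)/sin δ ≈ 0.679.
p = a·p₁ + b·p₂ ≈ (0.790, -0.178, 0.587); φ = arcsin(p_z) ≈ 35.91°, λ = atan2(p_y, p_x) ≈ -12.70°.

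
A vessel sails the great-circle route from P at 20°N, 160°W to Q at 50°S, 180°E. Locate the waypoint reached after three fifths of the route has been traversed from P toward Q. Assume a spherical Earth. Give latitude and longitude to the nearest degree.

The haversine formula gives a central angle δ ≈ 1.260 rad (72.2°) between the endpoints.
Interpolate at f = 3/5 with slerp weights a = sin((1−f)δ)/sin δ ≈ 0.507, b = sin(fδ)/sin δ ≈ 0.721.
p = a·p₁ + b·p₂ ≈ (-0.911, -0.163, -0.379); φ = arcsin(p_z) ≈ -22.24°, λ = atan2(p_y, p_x) ≈ -169.85°.

≈ 22°S, 170°W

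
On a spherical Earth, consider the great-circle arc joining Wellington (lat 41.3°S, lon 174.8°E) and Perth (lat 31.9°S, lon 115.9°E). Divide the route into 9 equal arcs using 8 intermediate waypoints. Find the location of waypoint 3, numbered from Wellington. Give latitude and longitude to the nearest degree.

The haversine formula gives a central angle δ ≈ 0.825 rad (47.3°) between the endpoints.
Interpolate at f = 3/9 with slerp weights a = sin((1−f)δ)/sin δ ≈ 0.712, b = sin(fδ)/sin δ ≈ 0.370.
p = a·p₁ + b·p₂ ≈ (-0.670, 0.331, -0.665); φ = arcsin(p_z) ≈ -41.69°, λ = atan2(p_y, p_x) ≈ 153.71°.

≈ lat 42°S, lon 154°E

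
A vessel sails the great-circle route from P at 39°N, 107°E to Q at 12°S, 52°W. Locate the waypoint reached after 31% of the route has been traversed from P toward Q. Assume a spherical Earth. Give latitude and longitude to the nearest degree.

The haversine formula gives a central angle δ ≈ 2.569 rad (147.2°) between the endpoints.
Interpolate at f = 0.31 with slerp weights a = sin((1−f)δ)/sin δ ≈ 1.808, b = sin(fδ)/sin δ ≈ 1.319.
p = a·p₁ + b·p₂ ≈ (0.384, 0.327, 0.864); φ = arcsin(p_z) ≈ 59.73°, λ = atan2(p_y, p_x) ≈ 40.43°.

≈ 60°N, 40°E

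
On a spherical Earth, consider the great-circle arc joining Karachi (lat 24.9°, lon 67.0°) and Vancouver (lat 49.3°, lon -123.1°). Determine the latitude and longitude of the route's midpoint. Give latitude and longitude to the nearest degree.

Write both endpoints as unit vectors p₁, p₂ with components (cos φ cos λ, cos φ sin λ, sin φ).
The central angle between the endpoints is δ = arccos(p₁·p₂) ≈ 1.837 rad (105.3°).
Interpolate at f = 1/2 with slerp weights a = sin((1−f)δ)/sin δ ≈ 0.824, b = sin(fδ)/sin δ ≈ 0.824.
p = a·p₁ + b·p₂ ≈ (-0.001, 0.238, 0.971); φ = arcsin(p_z) ≈ 76.24°, λ = atan2(p_y, p_x) ≈ 90.34°.

≈ lat 76°, lon 90°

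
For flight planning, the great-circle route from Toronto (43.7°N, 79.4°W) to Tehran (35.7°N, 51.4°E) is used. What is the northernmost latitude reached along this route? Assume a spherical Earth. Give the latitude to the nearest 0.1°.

≈ 63.6°N

The great circle lies in the plane with unit normal n̂ = (p₁ × p₂)/|p₁ × p₂|.
Here n̂_z ≈ +0.445; the vertex latitude is φ_max = arccos|n̂_z| ≈ 63.6°.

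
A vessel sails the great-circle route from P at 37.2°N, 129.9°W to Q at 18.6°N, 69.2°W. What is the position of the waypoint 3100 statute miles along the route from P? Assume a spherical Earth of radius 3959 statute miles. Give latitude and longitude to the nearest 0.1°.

Write both endpoints as unit vectors p₁, p₂ with components (cos φ cos λ, cos φ sin λ, sin φ).
The central angle between the endpoints is δ = arccos(p₁·p₂) ≈ 0.974 rad (55.8°). The total great-circle distance is δ·R ≈ 0.974 × 3959 ≈ 3855 mi, so the target fraction is f = 3100/3855 ≈ 0.804.
Interpolate at f ≈ 0.804 with slerp weights a = sin((1−f)δ)/sin δ ≈ 0.229, b = sin(fδ)/sin δ ≈ 0.853.
p = a·p₁ + b·p₂ ≈ (0.170, -0.896, 0.411); φ = arcsin(p_z) ≈ 24.24°, λ = atan2(p_y, p_x) ≈ -79.25°.

≈ 24.2°N, 79.3°W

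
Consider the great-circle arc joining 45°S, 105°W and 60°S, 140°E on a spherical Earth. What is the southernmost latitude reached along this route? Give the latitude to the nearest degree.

The great circle lies in the plane with unit normal n̂ = (p₁ × p₂)/|p₁ × p₂|.
Here n̂_z ≈ -0.362; the vertex latitude is φ_max = arccos|n̂_z| ≈ 68.8°.
Check via Clairaut: cos φ_max = |cos φ₁| · sin C = cos(45.0°)·sin(149.3°) ≈ 0.362, again giving ≈ 68.8°.

≈ 69°S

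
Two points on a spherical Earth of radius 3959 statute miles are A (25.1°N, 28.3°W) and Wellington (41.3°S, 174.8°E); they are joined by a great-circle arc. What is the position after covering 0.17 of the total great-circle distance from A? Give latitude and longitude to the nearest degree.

Convert each endpoint to a unit vector on the sphere (x = cos φ cos λ, y = cos φ sin λ, z = sin φ).
The central angle between the endpoints is δ = arccos(p₁·p₂) ≈ 2.704 rad (154.9°).
Interpolate at f = 0.17 with slerp weights a = sin((1−f)δ)/sin δ ≈ 1.844, b = sin(fδ)/sin δ ≈ 1.047.
p = a·p₁ + b·p₂ ≈ (0.687, -0.721, 0.091); φ = arcsin(p_z) ≈ 5.25°, λ = atan2(p_y, p_x) ≈ -46.35°.

≈ (5°N, 46°W)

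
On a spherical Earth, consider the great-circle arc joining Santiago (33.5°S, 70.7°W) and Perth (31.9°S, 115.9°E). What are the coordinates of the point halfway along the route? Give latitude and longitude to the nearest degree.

≈ (85°S, 166°W)

Convert each endpoint to a unit vector on the sphere (x = cos φ cos λ, y = cos φ sin λ, z = sin φ).
The central angle between the endpoints is δ = arccos(p₁·p₂) ≈ 1.995 rad (114.3°).
Interpolate at f = 1/2 with slerp weights a = sin((1−f)δ)/sin δ ≈ 0.922, b = sin(fδ)/sin δ ≈ 0.922.
p = a·p₁ + b·p₂ ≈ (-0.088, -0.021, -0.996); φ = arcsin(p_z) ≈ -84.82°, λ = atan2(p_y, p_x) ≈ -166.24°.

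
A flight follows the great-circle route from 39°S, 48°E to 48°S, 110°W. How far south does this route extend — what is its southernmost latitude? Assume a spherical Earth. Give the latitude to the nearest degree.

The great circle lies in the plane with unit normal n̂ = (p₁ × p₂)/|p₁ × p₂|.
Here n̂_z ≈ -0.195; the vertex latitude is φ_max = arccos|n̂_z| ≈ 78.8°.
Check via Clairaut: cos φ_max = |cos φ₁| · sin C = cos(39.0°)·sin(165.5°) ≈ 0.195, again giving ≈ 78.8°.

≈ 79°S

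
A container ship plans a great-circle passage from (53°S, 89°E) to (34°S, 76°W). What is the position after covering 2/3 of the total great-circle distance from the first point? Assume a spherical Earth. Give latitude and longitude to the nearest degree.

Convert each endpoint to a unit vector on the sphere (x = cos φ cos λ, y = cos φ sin λ, z = sin φ).
The central angle between the endpoints is δ = arccos(p₁·p₂) ≈ 1.606 rad (92.0°).
Interpolate at f = 2/3 with slerp weights a = sin((1−f)δ)/sin δ ≈ 0.510, b = sin(fδ)/sin δ ≈ 0.878.
p = a·p₁ + b·p₂ ≈ (0.181, -0.399, -0.899); φ = arcsin(p_z) ≈ -63.99°, λ = atan2(p_y, p_x) ≈ -65.55°.

≈ (64°S, 66°W)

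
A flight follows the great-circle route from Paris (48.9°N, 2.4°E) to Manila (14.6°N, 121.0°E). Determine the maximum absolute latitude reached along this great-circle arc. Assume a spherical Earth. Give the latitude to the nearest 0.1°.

≈ 55.8°N

The great circle lies in the plane with unit normal n̂ = (p₁ × p₂)/|p₁ × p₂|.
Here n̂_z ≈ +0.562; the vertex latitude is φ_max = arccos|n̂_z| ≈ 55.8°.
Check via Clairaut: cos φ_max = |cos φ₁| · sin C = cos(48.9°)·sin(58.8°) ≈ 0.562, again giving ≈ 55.8°.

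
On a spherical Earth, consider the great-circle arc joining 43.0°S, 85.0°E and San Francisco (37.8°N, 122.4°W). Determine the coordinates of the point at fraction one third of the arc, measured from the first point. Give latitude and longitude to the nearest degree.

Convert each endpoint to a unit vector on the sphere (x = cos φ cos λ, y = cos φ sin λ, z = sin φ).
The central angle between the endpoints is δ = arccos(p₁·p₂) ≈ 2.768 rad (158.6°).
Interpolate at f = 1/3 with slerp weights a = sin((1−f)δ)/sin δ ≈ 2.638, b = sin(fδ)/sin δ ≈ 2.185.
p = a·p₁ + b·p₂ ≈ (-0.757, 0.464, -0.460); φ = arcsin(p_z) ≈ -27.38°, λ = atan2(p_y, p_x) ≈ 148.48°.

≈ 27°S, 148°E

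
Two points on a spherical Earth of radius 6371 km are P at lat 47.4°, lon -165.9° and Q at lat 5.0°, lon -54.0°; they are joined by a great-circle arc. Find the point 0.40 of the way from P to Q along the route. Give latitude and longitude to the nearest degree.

The haversine formula gives a central angle δ ≈ 1.759 rad (100.8°) between the endpoints.
Interpolate at f = 0.40 with slerp weights a = sin((1−f)δ)/sin δ ≈ 0.886, b = sin(fδ)/sin δ ≈ 0.659.
p = a·p₁ + b·p₂ ≈ (-0.196, -0.677, 0.709); φ = arcsin(p_z) ≈ 45.19°, λ = atan2(p_y, p_x) ≈ -106.14°.

≈ lat 45°, lon -106°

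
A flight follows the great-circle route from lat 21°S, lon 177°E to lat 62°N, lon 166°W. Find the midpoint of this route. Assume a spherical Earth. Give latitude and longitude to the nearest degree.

≈ lat 21°N, lon 177°W

The haversine formula gives a central angle δ ≈ 1.468 rad (84.1°) between the endpoints.
Interpolate at f = 1/2 with slerp weights a = sin((1−f)δ)/sin δ ≈ 0.673, b = sin(fδ)/sin δ ≈ 0.673.
p = a·p₁ + b·p₂ ≈ (-0.935, -0.044, 0.353); φ = arcsin(p_z) ≈ 20.69°, λ = atan2(p_y, p_x) ≈ -177.33°.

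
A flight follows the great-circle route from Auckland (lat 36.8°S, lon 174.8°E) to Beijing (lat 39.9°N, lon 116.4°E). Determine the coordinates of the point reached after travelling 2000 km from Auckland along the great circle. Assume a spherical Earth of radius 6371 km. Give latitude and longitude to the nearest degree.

≈ lat 23°S, lon 162°E

Write both endpoints as unit vectors p₁, p₂ with components (cos φ cos λ, cos φ sin λ, sin φ).
The central angle between the endpoints is δ = arccos(p₁·p₂) ≈ 1.633 rad (93.6°). The total great-circle distance is δ·R ≈ 1.633 × 6371 ≈ 10405 km, so the target fraction is f = 2000/10405 ≈ 0.192.
Interpolate at f ≈ 0.192 with slerp weights a = sin((1−f)δ)/sin δ ≈ 0.970, b = sin(fδ)/sin δ ≈ 0.309.
p = a·p₁ + b·p₂ ≈ (-0.879, 0.283, -0.383); φ = arcsin(p_z) ≈ -22.51°, λ = atan2(p_y, p_x) ≈ 162.16°.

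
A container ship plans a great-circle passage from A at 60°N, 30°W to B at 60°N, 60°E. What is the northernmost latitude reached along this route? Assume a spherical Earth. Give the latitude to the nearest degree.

≈ 68°N

The great circle lies in the plane with unit normal n̂ = (p₁ × p₂)/|p₁ × p₂|.
Here n̂_z ≈ +0.378; the vertex latitude is φ_max = arccos|n̂_z| ≈ 67.8°.
Check via Clairaut: cos φ_max = |cos φ₁| · sin C = cos(60.0°)·sin(49.1°) ≈ 0.378, again giving ≈ 67.8°.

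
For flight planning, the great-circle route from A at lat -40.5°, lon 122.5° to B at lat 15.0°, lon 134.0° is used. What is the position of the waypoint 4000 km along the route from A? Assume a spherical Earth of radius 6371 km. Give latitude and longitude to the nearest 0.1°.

≈ lat -5.2°, lon 130.3°

The haversine formula gives a central angle δ ≈ 0.986 rad (56.5°) between the endpoints. The total great-circle distance is δ·R ≈ 0.986 × 6371 ≈ 6285 km, so the target fraction is f = 4000/6285 ≈ 0.636.
Interpolate at f ≈ 0.636 with slerp weights a = sin((1−f)δ)/sin δ ≈ 0.421, b = sin(fδ)/sin δ ≈ 0.704.
p = a·p₁ + b·p₂ ≈ (-0.644, 0.759, -0.091); φ = arcsin(p_z) ≈ -5.22°, λ = atan2(p_y, p_x) ≈ 130.33°.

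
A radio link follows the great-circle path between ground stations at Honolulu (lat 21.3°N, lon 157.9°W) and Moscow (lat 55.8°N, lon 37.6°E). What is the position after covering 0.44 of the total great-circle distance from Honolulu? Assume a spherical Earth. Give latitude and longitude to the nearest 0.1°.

≈ lat 65.0°N, lon 172.7°W

Convert each endpoint to a unit vector on the sphere (x = cos φ cos λ, y = cos φ sin λ, z = sin φ).
The central angle between the endpoints is δ = arccos(p₁·p₂) ≈ 1.776 rad (101.8°).
Interpolate at f = 0.44 with slerp weights a = sin((1−f)δ)/sin δ ≈ 0.857, b = sin(fδ)/sin δ ≈ 0.720.
p = a·p₁ + b·p₂ ≈ (-0.419, -0.054, 0.906); φ = arcsin(p_z) ≈ 65.01°, λ = atan2(p_y, p_x) ≈ -172.72°.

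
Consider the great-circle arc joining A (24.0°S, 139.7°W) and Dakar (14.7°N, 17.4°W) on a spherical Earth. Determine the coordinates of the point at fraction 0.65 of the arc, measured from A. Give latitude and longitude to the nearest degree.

≈ (2°S, 58°W)

Convert each endpoint to a unit vector on the sphere (x = cos φ cos λ, y = cos φ sin λ, z = sin φ).
The central angle between the endpoints is δ = arccos(p₁·p₂) ≈ 2.184 rad (125.1°).
Interpolate at f = 0.65 with slerp weights a = sin((1−f)δ)/sin δ ≈ 0.846, b = sin(fδ)/sin δ ≈ 1.209.
p = a·p₁ + b·p₂ ≈ (0.526, -0.850, -0.037); φ = arcsin(p_z) ≈ -2.15°, λ = atan2(p_y, p_x) ≈ -58.23°.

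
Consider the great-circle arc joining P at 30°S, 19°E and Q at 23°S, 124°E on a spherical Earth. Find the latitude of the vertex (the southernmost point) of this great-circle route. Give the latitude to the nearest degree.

≈ 40°S

The great circle lies in the plane with unit normal n̂ = (p₁ × p₂)/|p₁ × p₂|.
Here n̂_z ≈ +0.770; the vertex latitude is φ_max = arccos|n̂_z| ≈ 39.6°.
Check via Clairaut: cos φ_max = |cos φ₁| · sin C = cos(30.0°)·sin(117.2°) ≈ 0.770, again giving ≈ 39.6°.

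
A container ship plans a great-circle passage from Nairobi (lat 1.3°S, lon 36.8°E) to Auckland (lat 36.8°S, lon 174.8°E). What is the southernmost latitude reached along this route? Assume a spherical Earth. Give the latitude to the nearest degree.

≈ 49°S

The great circle lies in the plane with unit normal n̂ = (p₁ × p₂)/|p₁ × p₂|.
Here n̂_z ≈ +0.658; the vertex latitude is φ_max = arccos|n̂_z| ≈ 48.8°.
Check via Clairaut: cos φ_max = |cos φ₁| · sin C = cos(1.3°)·sin(138.8°) ≈ 0.658, again giving ≈ 48.8°.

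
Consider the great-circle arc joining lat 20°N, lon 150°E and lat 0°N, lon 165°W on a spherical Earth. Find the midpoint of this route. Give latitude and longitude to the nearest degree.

≈ lat 11°N, lon 173°E

Write both endpoints as unit vectors p₁, p₂ with components (cos φ cos λ, cos φ sin λ, sin φ).
The central angle between the endpoints is δ = arccos(p₁·p₂) ≈ 0.844 rad (48.4°).
Interpolate at f = 1/2 with slerp weights a = sin((1−f)δ)/sin δ ≈ 0.548, b = sin(fδ)/sin δ ≈ 0.548.
p = a·p₁ + b·p₂ ≈ (-0.975, 0.116, 0.187); φ = arcsin(p_z) ≈ 10.80°, λ = atan2(p_y, p_x) ≈ 173.24°.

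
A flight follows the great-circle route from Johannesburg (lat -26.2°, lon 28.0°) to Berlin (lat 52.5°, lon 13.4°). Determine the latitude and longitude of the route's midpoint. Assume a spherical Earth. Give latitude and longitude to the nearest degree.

The haversine formula gives a central angle δ ≈ 1.392 rad (79.7°) between the endpoints.
Interpolate at f = 1/2 with slerp weights a = sin((1−f)δ)/sin δ ≈ 0.651, b = sin(fδ)/sin δ ≈ 0.651.
p = a·p₁ + b·p₂ ≈ (0.902, 0.366, 0.229); φ = arcsin(p_z) ≈ 13.25°, λ = atan2(p_y, p_x) ≈ 22.11°.

≈ lat 13°, lon 22°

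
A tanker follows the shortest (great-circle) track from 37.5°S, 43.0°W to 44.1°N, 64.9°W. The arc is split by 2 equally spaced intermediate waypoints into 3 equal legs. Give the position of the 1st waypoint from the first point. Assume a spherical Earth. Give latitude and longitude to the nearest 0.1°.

From cos δ = sin φ₁ sin φ₂ + cos φ₁ cos φ₂ cos Δλ, the central angle is δ ≈ 1.466 rad (84.0°).
Interpolate at f = 1/3 with slerp weights a = sin((1−f)δ)/sin δ ≈ 0.833, b = sin(fδ)/sin δ ≈ 0.472.
p = a·p₁ + b·p₂ ≈ (0.627, -0.758, -0.179); φ = arcsin(p_z) ≈ -10.31°, λ = atan2(p_y, p_x) ≈ -50.38°.

≈ 10.3°S, 50.4°W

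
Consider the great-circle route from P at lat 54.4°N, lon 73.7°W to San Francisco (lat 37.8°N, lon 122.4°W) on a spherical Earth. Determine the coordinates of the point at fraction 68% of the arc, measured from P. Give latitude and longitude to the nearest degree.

From cos δ = sin φ₁ sin φ₂ + cos φ₁ cos φ₂ cos Δλ, the central angle is δ ≈ 0.640 rad (36.7°).
Interpolate at f = 0.68 with slerp weights a = sin((1−f)δ)/sin δ ≈ 0.341, b = sin(fδ)/sin δ ≈ 0.706.
p = a·p₁ + b·p₂ ≈ (-0.243, -0.661, 0.710); φ = arcsin(p_z) ≈ 45.20°, λ = atan2(p_y, p_x) ≈ -110.20°.

≈ lat 45°N, lon 110°W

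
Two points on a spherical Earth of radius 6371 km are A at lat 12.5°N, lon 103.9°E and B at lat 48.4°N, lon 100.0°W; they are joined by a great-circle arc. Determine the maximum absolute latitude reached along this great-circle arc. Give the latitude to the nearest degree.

≈ 73°N

The great circle lies in the plane with unit normal n̂ = (p₁ × p₂)/|p₁ × p₂|.
Here n̂_z ≈ +0.291; the vertex latitude is φ_max = arccos|n̂_z| ≈ 73.1°.
Check via Clairaut: cos φ_max = |cos φ₁| · sin C = cos(12.5°)·sin(17.3°) ≈ 0.291, again giving ≈ 73.1°.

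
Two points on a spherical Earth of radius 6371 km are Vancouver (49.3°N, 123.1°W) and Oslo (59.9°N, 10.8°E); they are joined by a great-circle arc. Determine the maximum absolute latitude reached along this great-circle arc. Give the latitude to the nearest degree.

The great circle lies in the plane with unit normal n̂ = (p₁ × p₂)/|p₁ × p₂|.
Here n̂_z ≈ +0.261; the vertex latitude is φ_max = arccos|n̂_z| ≈ 74.9°.
Check via Clairaut: cos φ_max = |cos φ₁| · sin C = cos(49.3°)·sin(23.6°) ≈ 0.261, again giving ≈ 74.9°.

≈ 75°N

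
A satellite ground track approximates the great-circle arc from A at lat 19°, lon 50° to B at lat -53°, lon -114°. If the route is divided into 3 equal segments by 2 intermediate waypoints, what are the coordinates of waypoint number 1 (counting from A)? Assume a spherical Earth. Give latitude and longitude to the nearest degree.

≈ lat -27°, lon 36°

From cos δ = sin φ₁ sin φ₂ + cos φ₁ cos φ₂ cos Δλ, the central angle is δ ≈ 2.510 rad (143.8°).
Interpolate at f = 1/3 with slerp weights a = sin((1−f)δ)/sin δ ≈ 1.684, b = sin(fδ)/sin δ ≈ 1.257.
p = a·p₁ + b·p₂ ≈ (0.716, 0.529, -0.456); φ = arcsin(p_z) ≈ -27.10°, λ = atan2(p_y, p_x) ≈ 36.45°.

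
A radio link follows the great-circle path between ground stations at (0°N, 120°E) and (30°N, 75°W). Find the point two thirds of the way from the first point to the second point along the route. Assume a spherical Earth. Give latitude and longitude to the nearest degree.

Convert each endpoint to a unit vector on the sphere (x = cos φ cos λ, y = cos φ sin λ, z = sin φ).
The central angle between the endpoints is δ = arccos(p₁·p₂) ≈ 2.562 rad (146.8°).
Interpolate at f = 2/3 with slerp weights a = sin((1−f)δ)/sin δ ≈ 1.376, b = sin(fδ)/sin δ ≈ 1.808.
p = a·p₁ + b·p₂ ≈ (-0.283, -0.321, 0.904); φ = arcsin(p_z) ≈ 64.68°, λ = atan2(p_y, p_x) ≈ -131.38°.

≈ (65°N, 131°W)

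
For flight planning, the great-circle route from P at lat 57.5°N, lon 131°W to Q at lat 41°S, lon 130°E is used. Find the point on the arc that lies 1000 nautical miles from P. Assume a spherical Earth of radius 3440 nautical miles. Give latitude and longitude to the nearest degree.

The haversine formula gives a central angle δ ≈ 2.235 rad (128.1°) between the endpoints. The total great-circle distance is δ·R ≈ 2.235 × 3440 ≈ 7690 nmi, so the target fraction is f = 1000/7690 ≈ 0.130.
Interpolate at f ≈ 0.130 with slerp weights a = sin((1−f)δ)/sin δ ≈ 1.183, b = sin(fδ)/sin δ ≈ 0.364.
p = a·p₁ + b·p₂ ≈ (-0.594, -0.269, 0.759); φ = arcsin(p_z) ≈ 49.33°, λ = atan2(p_y, p_x) ≈ -155.61°.

≈ lat 49°N, lon 156°W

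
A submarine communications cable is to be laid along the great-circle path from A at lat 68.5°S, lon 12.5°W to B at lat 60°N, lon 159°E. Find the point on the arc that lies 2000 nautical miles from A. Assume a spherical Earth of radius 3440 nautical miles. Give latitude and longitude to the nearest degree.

≈ lat 73°S, lon 108°E

From cos δ = sin φ₁ sin φ₂ + cos φ₁ cos φ₂ cos Δλ, the central angle is δ ≈ 2.980 rad (170.8°). The total great-circle distance is δ·R ≈ 2.980 × 3440 ≈ 10252 nmi, so the target fraction is f = 2000/10252 ≈ 0.195.
Interpolate at f ≈ 0.195 with slerp weights a = sin((1−f)δ)/sin δ ≈ 4.209, b = sin(fδ)/sin δ ≈ 3.417.
p = a·p₁ + b·p₂ ≈ (-0.089, 0.278, -0.956); φ = arcsin(p_z) ≈ -72.99°, λ = atan2(p_y, p_x) ≈ 107.78°.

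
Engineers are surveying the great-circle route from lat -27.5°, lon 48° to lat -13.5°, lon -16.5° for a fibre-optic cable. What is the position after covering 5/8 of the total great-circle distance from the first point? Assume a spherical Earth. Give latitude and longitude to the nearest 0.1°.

≈ lat -21.8°, lon 6.1°

Write both endpoints as unit vectors p₁, p₂ with components (cos φ cos λ, cos φ sin λ, sin φ).
The central angle between the endpoints is δ = arccos(p₁·p₂) ≈ 1.071 rad (61.4°).
Interpolate at f = 5/8 with slerp weights a = sin((1−f)δ)/sin δ ≈ 0.445, b = sin(fδ)/sin δ ≈ 0.707.
p = a·p₁ + b·p₂ ≈ (0.924, 0.098, -0.371); φ = arcsin(p_z) ≈ -21.76°, λ = atan2(p_y, p_x) ≈ 6.08°.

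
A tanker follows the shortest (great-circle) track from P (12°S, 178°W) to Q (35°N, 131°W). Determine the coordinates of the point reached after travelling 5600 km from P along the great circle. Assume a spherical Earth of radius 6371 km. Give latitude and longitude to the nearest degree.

≈ (26°N, 144°W)

Write both endpoints as unit vectors p₁, p₂ with components (cos φ cos λ, cos φ sin λ, sin φ).
The central angle between the endpoints is δ = arccos(p₁·p₂) ≈ 1.129 rad (64.7°). The total great-circle distance is δ·R ≈ 1.129 × 6371 ≈ 7195 km, so the target fraction is f = 5600/7195 ≈ 0.778.
Interpolate at f ≈ 0.778 with slerp weights a = sin((1−f)δ)/sin δ ≈ 0.274, b = sin(fδ)/sin δ ≈ 0.852.
p = a·p₁ + b·p₂ ≈ (-0.726, -0.536, 0.432); φ = arcsin(p_z) ≈ 25.57°, λ = atan2(p_y, p_x) ≈ -143.55°.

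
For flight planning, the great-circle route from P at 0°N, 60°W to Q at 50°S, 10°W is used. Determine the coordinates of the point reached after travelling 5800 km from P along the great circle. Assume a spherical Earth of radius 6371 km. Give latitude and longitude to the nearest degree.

The haversine formula gives a central angle δ ≈ 1.145 rad (65.6°) between the endpoints. The total great-circle distance is δ·R ≈ 1.145 × 6371 ≈ 7294 km, so the target fraction is f = 5800/7294 ≈ 0.795.
Interpolate at f ≈ 0.795 with slerp weights a = sin((1−f)δ)/sin δ ≈ 0.255, b = sin(fδ)/sin δ ≈ 0.867.
p = a·p₁ + b·p₂ ≈ (0.677, -0.318, -0.664); φ = arcsin(p_z) ≈ -41.63°, λ = atan2(p_y, p_x) ≈ -25.16°.

≈ 42°S, 25°W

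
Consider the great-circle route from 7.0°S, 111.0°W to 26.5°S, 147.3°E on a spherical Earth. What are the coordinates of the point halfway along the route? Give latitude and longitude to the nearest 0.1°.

Convert each endpoint to a unit vector on the sphere (x = cos φ cos λ, y = cos φ sin λ, z = sin φ).
The central angle between the endpoints is δ = arccos(p₁·p₂) ≈ 1.697 rad (97.2°).
Interpolate at f = 1/2 with slerp weights a = sin((1−f)δ)/sin δ ≈ 0.756, b = sin(fδ)/sin δ ≈ 0.756.
p = a·p₁ + b·p₂ ≈ (-0.839, -0.335, -0.430); φ = arcsin(p_z) ≈ -25.44°, λ = atan2(p_y, p_x) ≈ -158.22°.

≈ 25.4°S, 158.2°W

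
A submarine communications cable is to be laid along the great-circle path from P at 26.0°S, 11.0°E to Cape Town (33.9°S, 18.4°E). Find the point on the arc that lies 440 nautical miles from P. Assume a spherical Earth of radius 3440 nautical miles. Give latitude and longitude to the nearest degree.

From cos δ = sin φ₁ sin φ₂ + cos φ₁ cos φ₂ cos Δλ, the central angle is δ ≈ 0.177 rad (10.2°). The total great-circle distance is δ·R ≈ 0.177 × 3440 ≈ 610 nmi, so the target fraction is f = 440/610 ≈ 0.721.
Interpolate at f ≈ 0.721 with slerp weights a = sin((1−f)δ)/sin δ ≈ 0.281, b = sin(fδ)/sin δ ≈ 0.723.
p = a·p₁ + b·p₂ ≈ (0.817, 0.237, -0.526); φ = arcsin(p_z) ≈ -31.74°, λ = atan2(p_y, p_x) ≈ 16.21°.

≈ 32°S, 16°E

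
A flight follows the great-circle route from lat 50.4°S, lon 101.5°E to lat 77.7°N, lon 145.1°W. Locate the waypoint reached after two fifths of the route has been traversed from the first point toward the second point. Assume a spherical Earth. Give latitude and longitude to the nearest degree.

≈ lat 5°N, lon 118°E

The haversine formula gives a central angle δ ≈ 2.509 rad (143.8°) between the endpoints.
Interpolate at f = 2/5 with slerp weights a = sin((1−f)δ)/sin δ ≈ 1.689, b = sin(fδ)/sin δ ≈ 1.428.
p = a·p₁ + b·p₂ ≈ (-0.464, 0.881, 0.094); φ = arcsin(p_z) ≈ 5.37°, λ = atan2(p_y, p_x) ≈ 117.78°.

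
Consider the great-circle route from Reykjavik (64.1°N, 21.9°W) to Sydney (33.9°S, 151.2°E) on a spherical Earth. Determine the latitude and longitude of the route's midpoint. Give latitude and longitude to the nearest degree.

≈ 41°N, 144°E

From cos δ = sin φ₁ sin φ₂ + cos φ₁ cos φ₂ cos Δλ, the central angle is δ ≈ 2.609 rad (149.5°).
Interpolate at f = 1/2 with slerp weights a = sin((1−f)δ)/sin δ ≈ 1.901, b = sin(fδ)/sin δ ≈ 1.901.
p = a·p₁ + b·p₂ ≈ (-0.612, 0.450, 0.650); φ = arcsin(p_z) ≈ 40.53°, λ = atan2(p_y, p_x) ≈ 143.66°.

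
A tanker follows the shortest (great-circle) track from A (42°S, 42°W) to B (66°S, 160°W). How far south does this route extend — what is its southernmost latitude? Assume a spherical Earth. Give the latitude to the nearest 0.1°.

The great circle lies in the plane with unit normal n̂ = (p₁ × p₂)/|p₁ × p₂|.
Here n̂_z ≈ -0.302; the vertex latitude is φ_max = arccos|n̂_z| ≈ 72.4°.
Check via Clairaut: cos φ_max = |cos φ₁| · sin C = cos(42.0°)·sin(156.0°) ≈ 0.302, again giving ≈ 72.4°.

≈ 72.4°S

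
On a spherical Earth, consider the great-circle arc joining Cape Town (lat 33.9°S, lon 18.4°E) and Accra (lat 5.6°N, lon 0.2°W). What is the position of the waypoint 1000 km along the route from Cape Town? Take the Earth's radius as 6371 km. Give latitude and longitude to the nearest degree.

Write both endpoints as unit vectors p₁, p₂ with components (cos φ cos λ, cos φ sin λ, sin φ).
The central angle between the endpoints is δ = arccos(p₁·p₂) ≈ 0.755 rad (43.2°). The total great-circle distance is δ·R ≈ 0.755 × 6371 ≈ 4808 km, so the target fraction is f = 1000/4808 ≈ 0.208.
Interpolate at f ≈ 0.208 with slerp weights a = sin((1−f)δ)/sin δ ≈ 0.821, b = sin(fδ)/sin δ ≈ 0.228.
p = a·p₁ + b·p₂ ≈ (0.874, 0.214, -0.436); φ = arcsin(p_z) ≈ -25.84°, λ = atan2(p_y, p_x) ≈ 13.78°.

≈ lat 26°S, lon 14°E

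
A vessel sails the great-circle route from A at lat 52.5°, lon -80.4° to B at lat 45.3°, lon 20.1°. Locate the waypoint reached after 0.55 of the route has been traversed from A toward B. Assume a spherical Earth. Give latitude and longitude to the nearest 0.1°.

Write both endpoints as unit vectors p₁, p₂ with components (cos φ cos λ, cos φ sin λ, sin φ).
The central angle between the endpoints is δ = arccos(p₁·p₂) ≈ 1.063 rad (60.9°).
Interpolate at f = 0.55 with slerp weights a = sin((1−f)δ)/sin δ ≈ 0.527, b = sin(fδ)/sin δ ≈ 0.632.
p = a·p₁ + b·p₂ ≈ (0.471, -0.164, 0.867); φ = arcsin(p_z) ≈ 60.11°, λ = atan2(p_y, p_x) ≈ -19.16°.

≈ lat 60.1°, lon -19.2°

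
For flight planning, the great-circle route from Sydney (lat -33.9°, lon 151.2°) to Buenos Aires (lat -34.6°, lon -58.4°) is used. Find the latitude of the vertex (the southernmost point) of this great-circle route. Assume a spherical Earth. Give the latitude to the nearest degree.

The great circle lies in the plane with unit normal n̂ = (p₁ × p₂)/|p₁ × p₂|.
Here n̂_z ≈ +0.351; the vertex latitude is φ_max = arccos|n̂_z| ≈ 69.4°.
Check via Clairaut: cos φ_max = |cos φ₁| · sin C = cos(33.9°)·sin(155.0°) ≈ 0.351, again giving ≈ 69.4°.

≈ -69°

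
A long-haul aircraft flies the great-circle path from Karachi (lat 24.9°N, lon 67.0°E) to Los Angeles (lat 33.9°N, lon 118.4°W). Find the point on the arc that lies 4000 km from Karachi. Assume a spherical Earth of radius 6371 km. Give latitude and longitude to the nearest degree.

≈ lat 61°N, lon 73°E

The haversine formula gives a central angle δ ≈ 2.111 rad (121.0°) between the endpoints. The total great-circle distance is δ·R ≈ 2.111 × 6371 ≈ 13452 km, so the target fraction is f = 4000/13452 ≈ 0.297.
Interpolate at f ≈ 0.297 with slerp weights a = sin((1−f)δ)/sin δ ≈ 1.162, b = sin(fδ)/sin δ ≈ 0.685.
p = a·p₁ + b·p₂ ≈ (0.141, 0.470, 0.871); φ = arcsin(p_z) ≈ 60.61°, λ = atan2(p_y, p_x) ≈ 73.26°.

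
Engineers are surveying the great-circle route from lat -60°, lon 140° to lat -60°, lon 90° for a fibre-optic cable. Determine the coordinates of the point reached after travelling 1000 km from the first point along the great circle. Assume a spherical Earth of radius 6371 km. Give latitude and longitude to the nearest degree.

The haversine formula gives a central angle δ ≈ 0.426 rad (24.4°) between the endpoints. The total great-circle distance is δ·R ≈ 0.426 × 6371 ≈ 2713 km, so the target fraction is f = 1000/2713 ≈ 0.369.
Interpolate at f ≈ 0.369 with slerp weights a = sin((1−f)δ)/sin δ ≈ 0.643, b = sin(fδ)/sin δ ≈ 0.378.
p = a·p₁ + b·p₂ ≈ (-0.246, 0.396, -0.885); φ = arcsin(p_z) ≈ -62.21°, λ = atan2(p_y, p_x) ≈ 121.89°.

≈ lat -62°, lon 122°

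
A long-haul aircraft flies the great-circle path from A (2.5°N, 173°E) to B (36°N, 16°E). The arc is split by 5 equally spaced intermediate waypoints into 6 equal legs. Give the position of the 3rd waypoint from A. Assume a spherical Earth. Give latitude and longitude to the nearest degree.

From cos δ = sin φ₁ sin φ₂ + cos φ₁ cos φ₂ cos Δλ, the central angle is δ ≈ 2.372 rad (135.9°).
Interpolate at f = 3/6 with slerp weights a = sin((1−f)δ)/sin δ ≈ 1.332, b = sin(fδ)/sin δ ≈ 1.332.
p = a·p₁ + b·p₂ ≈ (-0.285, 0.459, 0.841); φ = arcsin(p_z) ≈ 57.28°, λ = atan2(p_y, p_x) ≈ 121.82°.

≈ (57°N, 122°E)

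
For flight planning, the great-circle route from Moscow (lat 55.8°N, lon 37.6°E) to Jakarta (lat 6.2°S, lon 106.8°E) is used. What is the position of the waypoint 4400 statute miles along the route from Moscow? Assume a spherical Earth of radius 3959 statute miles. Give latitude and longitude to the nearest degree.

≈ lat 11°N, lon 96°E

Convert each endpoint to a unit vector on the sphere (x = cos φ cos λ, y = cos φ sin λ, z = sin φ).
The central angle between the endpoints is δ = arccos(p₁·p₂) ≈ 1.461 rad (83.7°). The total great-circle distance is δ·R ≈ 1.461 × 3959 ≈ 5786 mi, so the target fraction is f = 4400/5786 ≈ 0.760.
Interpolate at f ≈ 0.760 with slerp weights a = sin((1−f)δ)/sin δ ≈ 0.345, b = sin(fδ)/sin δ ≈ 0.902.
p = a·p₁ + b·p₂ ≈ (-0.105, 0.976, 0.188); φ = arcsin(p_z) ≈ 10.84°, λ = atan2(p_y, p_x) ≈ 96.16°.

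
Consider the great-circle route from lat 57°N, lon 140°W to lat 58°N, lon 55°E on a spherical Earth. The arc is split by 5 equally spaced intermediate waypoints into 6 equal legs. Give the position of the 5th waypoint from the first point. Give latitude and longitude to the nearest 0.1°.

Write both endpoints as unit vectors p₁, p₂ with components (cos φ cos λ, cos φ sin λ, sin φ).
The central angle between the endpoints is δ = arccos(p₁·p₂) ≈ 1.124 rad (64.4°).
Interpolate at f = 5/6 with slerp weights a = sin((1−f)δ)/sin δ ≈ 0.206, b = sin(fδ)/sin δ ≈ 0.893.
p = a·p₁ + b·p₂ ≈ (0.185, 0.315, 0.931); φ = arcsin(p_z) ≈ 68.54°, λ = atan2(p_y, p_x) ≈ 59.56°.

≈ lat 68.5°N, lon 59.6°E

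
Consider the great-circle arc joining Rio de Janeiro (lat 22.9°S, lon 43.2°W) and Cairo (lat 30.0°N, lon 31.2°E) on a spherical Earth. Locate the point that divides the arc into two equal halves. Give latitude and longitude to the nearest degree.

Write both endpoints as unit vectors p₁, p₂ with components (cos φ cos λ, cos φ sin λ, sin φ).
The central angle between the endpoints is δ = arccos(p₁·p₂) ≈ 1.551 rad (88.9°).
Interpolate at f = 1/2 with slerp weights a = sin((1−f)δ)/sin δ ≈ 0.700, b = sin(fδ)/sin δ ≈ 0.700.
p = a·p₁ + b·p₂ ≈ (0.989, -0.127, 0.078); φ = arcsin(p_z) ≈ 4.45°, λ = atan2(p_y, p_x) ≈ -7.34°.

≈ lat 4°N, lon 7°W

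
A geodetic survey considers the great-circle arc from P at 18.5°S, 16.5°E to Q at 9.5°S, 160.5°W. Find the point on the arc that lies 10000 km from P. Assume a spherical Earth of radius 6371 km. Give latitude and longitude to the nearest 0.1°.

≈ 70.6°S, 144.3°W

Convert each endpoint to a unit vector on the sphere (x = cos φ cos λ, y = cos φ sin λ, z = sin φ).
The central angle between the endpoints is δ = arccos(p₁·p₂) ≈ 2.650 rad (151.8°). The total great-circle distance is δ·R ≈ 2.650 × 6371 ≈ 16884 km, so the target fraction is f = 10000/16884 ≈ 0.592.
Interpolate at f ≈ 0.592 with slerp weights a = sin((1−f)δ)/sin δ ≈ 1.870, b = sin(fδ)/sin δ ≈ 2.119.
p = a·p₁ + b·p₂ ≈ (-0.270, -0.194, -0.943); φ = arcsin(p_z) ≈ -70.56°, λ = atan2(p_y, p_x) ≈ -144.31°.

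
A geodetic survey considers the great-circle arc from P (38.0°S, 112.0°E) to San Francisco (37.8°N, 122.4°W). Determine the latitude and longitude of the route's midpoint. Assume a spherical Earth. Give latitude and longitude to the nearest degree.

≈ (0°N, 175°E)

The haversine formula gives a central angle δ ≈ 2.404 rad (137.7°) between the endpoints.
Interpolate at f = 1/2 with slerp weights a = sin((1−f)δ)/sin δ ≈ 1.386, b = sin(fδ)/sin δ ≈ 1.386.
p = a·p₁ + b·p₂ ≈ (-0.996, 0.088, -0.004); φ = arcsin(p_z) ≈ -0.22°, λ = atan2(p_y, p_x) ≈ 174.95°.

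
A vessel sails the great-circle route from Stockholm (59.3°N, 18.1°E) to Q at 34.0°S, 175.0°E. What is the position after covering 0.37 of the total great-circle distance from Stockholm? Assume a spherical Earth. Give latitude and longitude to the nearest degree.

Write both endpoints as unit vectors p₁, p₂ with components (cos φ cos λ, cos φ sin λ, sin φ).
The central angle between the endpoints is δ = arccos(p₁·p₂) ≈ 2.626 rad (150.5°).
Interpolate at f = 0.37 with slerp weights a = sin((1−f)δ)/sin δ ≈ 2.022, b = sin(fδ)/sin δ ≈ 1.676.
p = a·p₁ + b·p₂ ≈ (-0.403, 0.442, 0.802); φ = arcsin(p_z) ≈ 53.28°, λ = atan2(p_y, p_x) ≈ 132.35°.

≈ 53°N, 132°E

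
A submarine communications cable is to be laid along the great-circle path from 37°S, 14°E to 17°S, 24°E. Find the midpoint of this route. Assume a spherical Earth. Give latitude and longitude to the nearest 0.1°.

≈ 27.1°S, 19.5°E

The haversine formula gives a central angle δ ≈ 0.382 rad (21.9°) between the endpoints.
Interpolate at f = 1/2 with slerp weights a = sin((1−f)δ)/sin δ ≈ 0.509, b = sin(fδ)/sin δ ≈ 0.509.
p = a·p₁ + b·p₂ ≈ (0.840, 0.296, -0.455); φ = arcsin(p_z) ≈ -27.09°, λ = atan2(p_y, p_x) ≈ 19.45°.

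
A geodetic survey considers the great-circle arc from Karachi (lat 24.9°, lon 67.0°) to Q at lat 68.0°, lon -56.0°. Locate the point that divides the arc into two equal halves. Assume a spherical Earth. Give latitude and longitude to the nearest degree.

Write both endpoints as unit vectors p₁, p₂ with components (cos φ cos λ, cos φ sin λ, sin φ).
The central angle between the endpoints is δ = arccos(p₁·p₂) ≈ 1.364 rad (78.2°).
Interpolate at f = 1/2 with slerp weights a = sin((1−f)δ)/sin δ ≈ 0.644, b = sin(fδ)/sin δ ≈ 0.644.
p = a·p₁ + b·p₂ ≈ (0.363, 0.338, 0.868); φ = arcsin(p_z) ≈ 60.27°, λ = atan2(p_y, p_x) ≈ 42.92°.

≈ lat 60°, lon 43°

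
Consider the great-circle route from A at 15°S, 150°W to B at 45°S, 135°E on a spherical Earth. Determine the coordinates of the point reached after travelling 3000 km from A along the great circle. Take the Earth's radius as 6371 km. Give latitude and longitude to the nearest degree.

The haversine formula gives a central angle δ ≈ 1.203 rad (68.9°) between the endpoints. The total great-circle distance is δ·R ≈ 1.203 × 6371 ≈ 7663 km, so the target fraction is f = 3000/7663 ≈ 0.392.
Interpolate at f ≈ 0.392 with slerp weights a = sin((1−f)δ)/sin δ ≈ 0.716, b = sin(fδ)/sin δ ≈ 0.486.
p = a·p₁ + b·p₂ ≈ (-0.842, -0.103, -0.529); φ = arcsin(p_z) ≈ -31.95°, λ = atan2(p_y, p_x) ≈ -173.04°.

≈ 32°S, 173°W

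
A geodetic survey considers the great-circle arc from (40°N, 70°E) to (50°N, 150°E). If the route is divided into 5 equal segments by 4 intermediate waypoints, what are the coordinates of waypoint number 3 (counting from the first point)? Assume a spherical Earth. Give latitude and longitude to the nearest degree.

≈ (53°N, 115°E)

Write both endpoints as unit vectors p₁, p₂ with components (cos φ cos λ, cos φ sin λ, sin φ).
The central angle between the endpoints is δ = arccos(p₁·p₂) ≈ 0.955 rad (54.7°).
Interpolate at f = 3/5 with slerp weights a = sin((1−f)δ)/sin δ ≈ 0.457, b = sin(fδ)/sin δ ≈ 0.664.
p = a·p₁ + b·p₂ ≈ (-0.250, 0.542, 0.802); φ = arcsin(p_z) ≈ 53.34°, λ = atan2(p_y, p_x) ≈ 114.76°.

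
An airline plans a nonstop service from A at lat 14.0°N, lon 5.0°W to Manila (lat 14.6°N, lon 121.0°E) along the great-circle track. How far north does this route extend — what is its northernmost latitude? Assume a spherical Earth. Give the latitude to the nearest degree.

The great circle lies in the plane with unit normal n̂ = (p₁ × p₂)/|p₁ × p₂|.
Here n̂_z ≈ +0.872; the vertex latitude is φ_max = arccos|n̂_z| ≈ 29.3°.
Check via Clairaut: cos φ_max = |cos φ₁| · sin C = cos(14.0°)·sin(64.0°) ≈ 0.872, again giving ≈ 29.3°.

≈ 29°N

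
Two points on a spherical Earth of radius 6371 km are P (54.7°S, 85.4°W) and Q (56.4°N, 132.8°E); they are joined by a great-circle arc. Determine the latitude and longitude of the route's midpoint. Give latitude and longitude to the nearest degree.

The haversine formula gives a central angle δ ≈ 2.768 rad (158.6°) between the endpoints.
Interpolate at f = 1/2 with slerp weights a = sin((1−f)δ)/sin δ ≈ 2.693, b = sin(fδ)/sin δ ≈ 2.693.
p = a·p₁ + b·p₂ ≈ (-0.888, -0.458, 0.045); φ = arcsin(p_z) ≈ 2.59°, λ = atan2(p_y, p_x) ≈ -152.73°.

≈ (3°N, 153°W)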